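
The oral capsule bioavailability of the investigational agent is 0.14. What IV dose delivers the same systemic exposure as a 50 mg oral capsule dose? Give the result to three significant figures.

D_iv = 7.00 mg

Systemic exposure from an extravascular dose = F × D_ev, so the equivalent IV dose is F × D_ev.
D_iv = F × D_ev = 0.14 × 50 = 7 mg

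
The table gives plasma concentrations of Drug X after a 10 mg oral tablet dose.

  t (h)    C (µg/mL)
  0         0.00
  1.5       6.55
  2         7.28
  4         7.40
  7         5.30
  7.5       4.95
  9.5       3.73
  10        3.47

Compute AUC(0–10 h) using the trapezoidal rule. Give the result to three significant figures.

Trapezoidal AUC_0→10:
  [0→1.5]: (0.00+6.55)/2 × 1.5 = 4.9125
  [1.5→2]: (6.55+7.28)/2 × 0.5 = 3.4575
  [2→4]: (7.28+7.40)/2 × 2 = 14.68
  [4→7]: (7.40+5.30)/2 × 3 = 19.05
  [7→7.5]: (5.30+4.95)/2 × 0.5 = 2.5625
  [7.5→9.5]: (4.95+3.73)/2 × 2 = 8.68
  [9.5→10]: (3.73+3.47)/2 × 0.5 = 1.8
  Sum = 55.1425 µg/mL·h

AUC = 55.1 µg/mL·h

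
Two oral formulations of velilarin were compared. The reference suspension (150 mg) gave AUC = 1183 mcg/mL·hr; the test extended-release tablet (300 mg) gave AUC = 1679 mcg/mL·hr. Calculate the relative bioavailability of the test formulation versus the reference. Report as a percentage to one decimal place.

F_rel = (AUC_test/D_test) / (AUC_ref/D_ref)
      = (1679/300) / (1183/150)
      = 5.59667 / 7.88667 = 0.7096 = 70.96%

F_rel = 71.0%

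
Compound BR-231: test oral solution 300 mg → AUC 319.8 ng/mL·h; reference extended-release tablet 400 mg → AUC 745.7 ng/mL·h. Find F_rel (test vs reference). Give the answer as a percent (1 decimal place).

F_rel = 57.2%

F_rel = (AUC_test/D_test) / (AUC_ref/D_ref)
      = (319.8/300) / (745.7/400)
      = 1.066 / 1.86425 = 0.5718 = 57.18%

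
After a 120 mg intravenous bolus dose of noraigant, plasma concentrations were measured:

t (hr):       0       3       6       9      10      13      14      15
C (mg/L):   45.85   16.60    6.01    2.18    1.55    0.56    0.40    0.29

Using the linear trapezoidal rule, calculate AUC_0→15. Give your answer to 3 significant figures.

Trapezoidal AUC_0→15:
  [0→3]: (45.85+16.60)/2 × 3 = 93.675
  [3→6]: (16.60+6.01)/2 × 3 = 33.915
  [6→9]: (6.01+2.18)/2 × 3 = 12.285
  [9→10]: (2.18+1.55)/2 × 1 = 1.865
  [10→13]: (1.55+0.56)/2 × 3 = 3.165
  [13→14]: (0.56+0.40)/2 × 1 = 0.48
  [14→15]: (0.40+0.29)/2 × 1 = 0.345
  Sum = 145.73 mg/L·hr

AUC = 146 mg/L·hr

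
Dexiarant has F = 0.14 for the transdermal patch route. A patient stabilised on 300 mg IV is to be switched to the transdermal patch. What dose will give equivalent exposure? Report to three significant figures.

D_transdermal = 2140 mg

For equal systemic exposure: F × D_ev = D_iv
D_ev = D_iv / F = 300 / 0.14 = 2142.86 mg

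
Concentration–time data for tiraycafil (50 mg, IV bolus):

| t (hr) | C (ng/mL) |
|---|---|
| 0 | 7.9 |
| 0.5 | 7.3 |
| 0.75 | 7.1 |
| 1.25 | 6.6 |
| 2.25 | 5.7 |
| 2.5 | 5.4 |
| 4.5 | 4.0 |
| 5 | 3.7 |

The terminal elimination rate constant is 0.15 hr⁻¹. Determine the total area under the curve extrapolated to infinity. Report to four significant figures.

Trapezoidal AUC_0→5:
  [0→0.5]: (7.9+7.3)/2 × 0.5 = 3.8
  [0.5→0.75]: (7.3+7.1)/2 × 0.25 = 1.8
  [0.75→1.25]: (7.1+6.6)/2 × 0.5 = 3.425
  [1.25→2.25]: (6.6+5.7)/2 × 1 = 6.15
  [2.25→2.5]: (5.7+5.4)/2 × 0.25 = 1.3875
  [2.5→4.5]: (5.4+4.0)/2 × 2 = 9.4
  [4.5→5]: (4.0+3.7)/2 × 0.5 = 1.925
  Sum = 27.8875 ng/mL·hr
Extrapolated tail: C_last / k_e = 3.7 / 0.15 = 24.667
AUC_0→∞ = 27.8875 + 24.667 = 52.5545 ng/mL·hr

AUC = 52.55 ng/mL·hr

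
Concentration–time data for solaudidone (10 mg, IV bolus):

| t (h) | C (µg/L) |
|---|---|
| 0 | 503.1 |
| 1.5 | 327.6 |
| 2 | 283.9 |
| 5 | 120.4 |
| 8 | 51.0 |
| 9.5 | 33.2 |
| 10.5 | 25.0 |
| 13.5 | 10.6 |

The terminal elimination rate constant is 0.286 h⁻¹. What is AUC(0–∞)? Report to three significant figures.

Trapezoidal AUC_0→13.5:
  [0→1.5]: (503.1+327.6)/2 × 1.5 = 623.025
  [1.5→2]: (327.6+283.9)/2 × 0.5 = 152.875
  [2→5]: (283.9+120.4)/2 × 3 = 606.45
  [5→8]: (120.4+51.0)/2 × 3 = 257.1
  [8→9.5]: (51.0+33.2)/2 × 1.5 = 63.15
  [9.5→10.5]: (33.2+25.0)/2 × 1 = 29.1
  [10.5→13.5]: (25.0+10.6)/2 × 3 = 53.4
  Sum = 1785.1 µg/L·h
Extrapolated tail: C_last / k_e = 10.6 / 0.286 = 37.063
AUC_0→∞ = 1785.1 + 37.063 = 1822.163 µg/L·h

AUC = 1820 µg/L·h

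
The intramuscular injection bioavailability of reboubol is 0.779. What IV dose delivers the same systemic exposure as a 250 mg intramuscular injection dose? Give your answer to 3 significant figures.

D_iv = 195 mg

Systemic exposure from an extravascular dose = F × D_ev, so the equivalent IV dose is F × D_ev.
D_iv = F × D_ev = 0.779 × 250 = 194.75 mg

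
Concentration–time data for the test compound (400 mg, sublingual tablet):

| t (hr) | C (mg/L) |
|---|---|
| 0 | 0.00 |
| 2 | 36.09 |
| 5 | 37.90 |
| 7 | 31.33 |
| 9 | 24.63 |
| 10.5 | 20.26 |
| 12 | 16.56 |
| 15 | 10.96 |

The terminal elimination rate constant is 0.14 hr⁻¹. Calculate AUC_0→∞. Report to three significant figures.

Trapezoidal AUC_0→15:
  [0→2]: (0.00+36.09)/2 × 2 = 36.09
  [2→5]: (36.09+37.90)/2 × 3 = 110.985
  [5→7]: (37.90+31.33)/2 × 2 = 69.23
  [7→9]: (31.33+24.63)/2 × 2 = 55.96
  [9→10.5]: (24.63+20.26)/2 × 1.5 = 33.6675
  [10.5→12]: (20.26+16.56)/2 × 1.5 = 27.615
  [12→15]: (16.56+10.96)/2 × 3 = 41.28
  Sum = 374.8275 mg/L·hr
Extrapolated tail: C_last / k_e = 10.96 / 0.14 = 78.286
AUC_0→∞ = 374.8275 + 78.286 = 453.1135 mg/L·hr

AUC = 453 mg/L·hr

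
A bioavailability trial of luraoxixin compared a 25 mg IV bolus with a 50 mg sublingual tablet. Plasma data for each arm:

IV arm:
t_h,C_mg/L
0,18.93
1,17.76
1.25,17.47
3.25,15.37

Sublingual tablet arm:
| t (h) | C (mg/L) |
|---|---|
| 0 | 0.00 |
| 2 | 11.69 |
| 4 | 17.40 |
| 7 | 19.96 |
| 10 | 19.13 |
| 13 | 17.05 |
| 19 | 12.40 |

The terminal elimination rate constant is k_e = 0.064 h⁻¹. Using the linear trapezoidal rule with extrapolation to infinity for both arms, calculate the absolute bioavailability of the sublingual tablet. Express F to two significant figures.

Trapezoidal AUC_0→3.25 (IV):
  [0→1]: (18.93+17.76)/2 × 1 = 18.345
  [1→1.25]: (17.76+17.47)/2 × 0.25 = 4.40375
  [1.25→3.25]: (17.47+15.37)/2 × 2 = 32.84
  Sum = 55.58875 mg/L·h
IV tail: 15.37/0.064 = 240.156; AUC_iv,0→∞ = 55.58875 + 240.156 = 295.74475 mg/L·h
Trapezoidal AUC_0→19 (sublingual tablet):
  [0→2]: (0.00+11.69)/2 × 2 = 11.69
  [2→4]: (11.69+17.40)/2 × 2 = 29.09
  [4→7]: (17.40+19.96)/2 × 3 = 56.04
  [7→10]: (19.96+19.13)/2 × 3 = 58.635
  [10→13]: (19.13+17.05)/2 × 3 = 54.27
  [13→19]: (17.05+12.40)/2 × 6 = 88.35
  Sum = 298.075 mg/L·h
sublingual tablet tail: 12.40/0.064 = 193.750; AUC_ev,0→∞ = 298.075 + 193.750 = 491.825 mg/L·h
F = (AUC_ev/D_ev)/(AUC_iv/D_iv) = (491.825/50)/(295.74475/25) = 9.8365/11.82979 = 0.8315

F = 0.83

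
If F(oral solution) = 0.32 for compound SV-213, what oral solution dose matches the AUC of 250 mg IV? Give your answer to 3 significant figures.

For equal systemic exposure: F × D_ev = D_iv
D_ev = D_iv / F = 250 / 0.32 = 781.25 mg

D_oral = 781 mg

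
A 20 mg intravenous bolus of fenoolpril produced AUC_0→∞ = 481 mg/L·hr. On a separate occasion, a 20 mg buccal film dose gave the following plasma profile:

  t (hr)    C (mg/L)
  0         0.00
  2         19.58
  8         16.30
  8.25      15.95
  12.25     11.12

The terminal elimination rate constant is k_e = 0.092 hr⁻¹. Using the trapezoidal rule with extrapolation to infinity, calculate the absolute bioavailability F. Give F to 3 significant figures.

F = 0.637

Trapezoidal AUC_0→12.25 (buccal film):
  [0→2]: (0.00+19.58)/2 × 2 = 19.58
  [2→8]: (19.58+16.30)/2 × 6 = 107.64
  [8→8.25]: (16.30+15.95)/2 × 0.25 = 4.03125
  [8.25→12.25]: (15.95+11.12)/2 × 4 = 54.14
  Sum = 185.39125 mg/L·hr
Tail: C_last/k_e = 11.12/0.092 = 120.870
AUC_0→∞ (buccal film) = 185.39125 + 120.870 = 306.26125 mg/L·hr
F = (AUC_ev/D_ev)/(AUC_iv/D_iv) = (306.26125/20)/(481/20) = 15.3131/24.05 = 0.6367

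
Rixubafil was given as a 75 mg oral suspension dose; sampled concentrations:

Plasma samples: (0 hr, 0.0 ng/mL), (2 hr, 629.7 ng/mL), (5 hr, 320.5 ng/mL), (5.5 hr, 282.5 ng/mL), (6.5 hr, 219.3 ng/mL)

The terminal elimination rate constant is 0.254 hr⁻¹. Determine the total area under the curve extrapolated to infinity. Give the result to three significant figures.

AUC = 3320 ng/mL·hr

Trapezoidal AUC_0→6.5:
  [0→2]: (0.0+629.7)/2 × 2 = 629.7
  [2→5]: (629.7+320.5)/2 × 3 = 1425.3
  [5→5.5]: (320.5+282.5)/2 × 0.5 = 150.75
  [5.5→6.5]: (282.5+219.3)/2 × 1 = 250.9
  Sum = 2456.65 ng/mL·hr
Extrapolated tail: C_last / k_e = 219.3 / 0.254 = 863.386
AUC_0→∞ = 2456.65 + 863.386 = 3320.036 ng/mL·hr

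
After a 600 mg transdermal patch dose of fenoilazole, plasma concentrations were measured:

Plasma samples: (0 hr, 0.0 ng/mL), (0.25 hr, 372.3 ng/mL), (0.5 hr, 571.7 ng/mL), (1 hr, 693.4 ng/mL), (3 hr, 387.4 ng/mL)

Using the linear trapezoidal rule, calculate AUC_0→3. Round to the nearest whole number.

AUC = 1562 ng/mL·hr

Trapezoidal AUC_0→3:
  [0→0.25]: (0.0+372.3)/2 × 0.25 = 46.5375
  [0.25→0.5]: (372.3+571.7)/2 × 0.25 = 118.0
  [0.5→1]: (571.7+693.4)/2 × 0.5 = 316.275
  [1→3]: (693.4+387.4)/2 × 2 = 1080.8
  Sum = 1561.6125 ng/mL·hr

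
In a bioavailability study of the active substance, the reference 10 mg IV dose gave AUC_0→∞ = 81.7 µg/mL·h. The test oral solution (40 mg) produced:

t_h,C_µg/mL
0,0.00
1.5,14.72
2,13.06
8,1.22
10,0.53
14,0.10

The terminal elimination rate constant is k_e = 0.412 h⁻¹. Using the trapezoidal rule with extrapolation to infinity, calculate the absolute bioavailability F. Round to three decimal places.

F = 0.196

Trapezoidal AUC_0→14 (oral solution):
  [0→1.5]: (0.00+14.72)/2 × 1.5 = 11.04
  [1.5→2]: (14.72+13.06)/2 × 0.5 = 6.945
  [2→8]: (13.06+1.22)/2 × 6 = 42.84
  [8→10]: (1.22+0.53)/2 × 2 = 1.75
  [10→14]: (0.53+0.10)/2 × 4 = 1.26
  Sum = 63.835 µg/mL·h
Tail: C_last/k_e = 0.10/0.412 = 0.243
AUC_0→∞ (oral solution) = 63.835 + 0.243 = 64.078 µg/mL·h
F = (AUC_ev/D_ev)/(AUC_iv/D_iv) = (64.078/40)/(81.7/10) = 1.60195/8.17 = 0.1961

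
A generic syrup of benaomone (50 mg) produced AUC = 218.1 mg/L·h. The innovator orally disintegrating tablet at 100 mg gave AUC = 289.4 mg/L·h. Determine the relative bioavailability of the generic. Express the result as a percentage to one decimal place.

F_rel = 150.7%

F_rel = (AUC_test/D_test) / (AUC_ref/D_ref)
      = (218.1/50) / (289.4/100)
      = 4.362 / 2.894 = 1.5073 = 150.73%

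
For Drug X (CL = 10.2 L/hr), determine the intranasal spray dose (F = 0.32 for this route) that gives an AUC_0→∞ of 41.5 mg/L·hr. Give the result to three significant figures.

Dose = 1320 mg

Dose = CL × AUC_0→∞ / F
     = 10.2 × 41.5 / 0.32 = 1322.8125 mg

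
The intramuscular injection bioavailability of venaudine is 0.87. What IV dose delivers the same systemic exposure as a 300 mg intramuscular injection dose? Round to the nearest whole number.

Systemic exposure from an extravascular dose = F × D_ev, so the equivalent IV dose is F × D_ev.
D_iv = F × D_ev = 0.87 × 300 = 261 mg

D_iv = 261 mg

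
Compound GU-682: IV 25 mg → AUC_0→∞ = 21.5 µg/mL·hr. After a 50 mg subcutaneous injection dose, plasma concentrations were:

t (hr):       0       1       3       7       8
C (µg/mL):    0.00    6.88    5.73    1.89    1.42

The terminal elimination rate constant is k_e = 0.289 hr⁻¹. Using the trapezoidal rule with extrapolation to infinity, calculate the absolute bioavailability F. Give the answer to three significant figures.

F = 0.880

Trapezoidal AUC_0→8 (subcutaneous injection):
  [0→1]: (0.00+6.88)/2 × 1 = 3.44
  [1→3]: (6.88+5.73)/2 × 2 = 12.61
  [3→7]: (5.73+1.89)/2 × 4 = 15.24
  [7→8]: (1.89+1.42)/2 × 1 = 1.655
  Sum = 32.945 µg/mL·hr
Tail: C_last/k_e = 1.42/0.289 = 4.913
AUC_0→∞ (subcutaneous injection) = 32.945 + 4.913 = 37.858 µg/mL·hr
F = (AUC_ev/D_ev)/(AUC_iv/D_iv) = (37.858/50)/(21.5/25) = 0.75716/0.86 = 0.8804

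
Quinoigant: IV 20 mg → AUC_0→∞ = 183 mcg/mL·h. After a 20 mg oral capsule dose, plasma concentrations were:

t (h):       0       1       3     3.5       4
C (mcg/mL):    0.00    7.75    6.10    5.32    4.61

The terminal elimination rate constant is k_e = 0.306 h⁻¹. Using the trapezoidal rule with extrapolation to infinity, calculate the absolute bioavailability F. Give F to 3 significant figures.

F = 0.208

Trapezoidal AUC_0→4 (oral capsule):
  [0→1]: (0.00+7.75)/2 × 1 = 3.875
  [1→3]: (7.75+6.10)/2 × 2 = 13.85
  [3→3.5]: (6.10+5.32)/2 × 0.5 = 2.855
  [3.5→4]: (5.32+4.61)/2 × 0.5 = 2.4825
  Sum = 23.0625 mcg/mL·h
Tail: C_last/k_e = 4.61/0.306 = 15.065
AUC_0→∞ (oral capsule) = 23.0625 + 15.065 = 38.1275 mcg/mL·h
F = (AUC_ev/D_ev)/(AUC_iv/D_iv) = (38.1275/20)/(183/20) = 1.906375/9.15 = 0.2083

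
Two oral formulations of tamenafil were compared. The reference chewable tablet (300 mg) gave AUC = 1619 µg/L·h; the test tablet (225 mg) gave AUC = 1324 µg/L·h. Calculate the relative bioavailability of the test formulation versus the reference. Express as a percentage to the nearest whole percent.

F_rel = (AUC_test/D_test) / (AUC_ref/D_ref)
      = (1324/225) / (1619/300)
      = 5.88444 / 5.39667 = 1.0904 = 109.04%

F_rel = 109%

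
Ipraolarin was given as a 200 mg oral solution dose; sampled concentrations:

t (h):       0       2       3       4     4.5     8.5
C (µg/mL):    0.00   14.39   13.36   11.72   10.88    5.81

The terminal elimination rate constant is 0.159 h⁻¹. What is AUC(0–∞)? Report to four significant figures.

Trapezoidal AUC_0→8.5:
  [0→2]: (0.00+14.39)/2 × 2 = 14.39
  [2→3]: (14.39+13.36)/2 × 1 = 13.875
  [3→4]: (13.36+11.72)/2 × 1 = 12.54
  [4→4.5]: (11.72+10.88)/2 × 0.5 = 5.65
  [4.5→8.5]: (10.88+5.81)/2 × 4 = 33.38
  Sum = 79.835 µg/mL·h
Extrapolated tail: C_last / k_e = 5.81 / 0.159 = 36.541
AUC_0→∞ = 79.835 + 36.541 = 116.376 µg/mL·h

AUC = 116.4 µg/mL·h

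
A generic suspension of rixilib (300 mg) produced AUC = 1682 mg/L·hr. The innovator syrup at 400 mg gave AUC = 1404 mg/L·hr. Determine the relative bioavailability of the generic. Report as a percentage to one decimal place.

F_rel = 159.7%

F_rel = (AUC_test/D_test) / (AUC_ref/D_ref)
      = (1682/300) / (1404/400)
      = 5.60667 / 3.51 = 1.5973 = 159.73%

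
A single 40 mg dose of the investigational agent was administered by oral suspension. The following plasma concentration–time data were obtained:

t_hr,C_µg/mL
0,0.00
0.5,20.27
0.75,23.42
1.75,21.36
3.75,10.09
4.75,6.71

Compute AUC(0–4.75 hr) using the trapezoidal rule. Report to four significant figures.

AUC = 72.77 µg/mL·hr

Trapezoidal AUC_0→4.75:
  [0→0.5]: (0.00+20.27)/2 × 0.5 = 5.0675
  [0.5→0.75]: (20.27+23.42)/2 × 0.25 = 5.46125
  [0.75→1.75]: (23.42+21.36)/2 × 1 = 22.39
  [1.75→3.75]: (21.36+10.09)/2 × 2 = 31.45
  [3.75→4.75]: (10.09+6.71)/2 × 1 = 8.4
  Sum = 72.76875 µg/mL·hr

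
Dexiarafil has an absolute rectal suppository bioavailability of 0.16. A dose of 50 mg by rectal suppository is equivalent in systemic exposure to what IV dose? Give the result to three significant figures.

Systemic exposure from an extravascular dose = F × D_ev, so the equivalent IV dose is F × D_ev.
D_iv = F × D_ev = 0.16 × 50 = 8 mg

D_iv = 8.00 mg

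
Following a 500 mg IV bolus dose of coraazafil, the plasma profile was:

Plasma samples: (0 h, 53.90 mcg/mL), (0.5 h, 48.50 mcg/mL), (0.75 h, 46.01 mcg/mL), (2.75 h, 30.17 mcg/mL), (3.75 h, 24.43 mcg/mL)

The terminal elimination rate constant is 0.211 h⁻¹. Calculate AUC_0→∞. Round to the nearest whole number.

AUC = 257 mcg/mL·h

Trapezoidal AUC_0→3.75:
  [0→0.5]: (53.90+48.50)/2 × 0.5 = 25.6
  [0.5→0.75]: (48.50+46.01)/2 × 0.25 = 11.81375
  [0.75→2.75]: (46.01+30.17)/2 × 2 = 76.18
  [2.75→3.75]: (30.17+24.43)/2 × 1 = 27.3
  Sum = 140.89375 mcg/mL·h
Extrapolated tail: C_last / k_e = 24.43 / 0.211 = 115.782
AUC_0→∞ = 140.89375 + 115.782 = 256.67575 mcg/mL·h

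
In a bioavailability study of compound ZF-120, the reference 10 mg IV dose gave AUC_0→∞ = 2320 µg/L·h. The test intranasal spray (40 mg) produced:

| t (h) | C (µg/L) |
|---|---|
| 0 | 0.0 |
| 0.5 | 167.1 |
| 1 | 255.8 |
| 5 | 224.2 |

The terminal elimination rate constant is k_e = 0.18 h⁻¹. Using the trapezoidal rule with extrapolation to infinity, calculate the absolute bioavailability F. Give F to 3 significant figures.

F = 0.254

Trapezoidal AUC_0→5 (intranasal spray):
  [0→0.5]: (0.0+167.1)/2 × 0.5 = 41.775
  [0.5→1]: (167.1+255.8)/2 × 0.5 = 105.725
  [1→5]: (255.8+224.2)/2 × 4 = 960.0
  Sum = 1107.5 µg/L·h
Tail: C_last/k_e = 224.2/0.18 = 1245.556
AUC_0→∞ (intranasal spray) = 1107.5 + 1245.556 = 2353.056 µg/L·h
F = (AUC_ev/D_ev)/(AUC_iv/D_iv) = (2353.056/40)/(2320/10) = 58.8264/232 = 0.2536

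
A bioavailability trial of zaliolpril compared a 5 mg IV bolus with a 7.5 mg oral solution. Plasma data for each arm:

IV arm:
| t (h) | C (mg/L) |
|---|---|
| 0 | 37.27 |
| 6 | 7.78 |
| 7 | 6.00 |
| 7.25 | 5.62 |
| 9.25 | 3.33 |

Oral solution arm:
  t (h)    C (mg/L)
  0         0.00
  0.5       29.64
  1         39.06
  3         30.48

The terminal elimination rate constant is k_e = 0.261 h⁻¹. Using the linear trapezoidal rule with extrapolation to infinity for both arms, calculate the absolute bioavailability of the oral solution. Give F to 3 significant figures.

Trapezoidal AUC_0→9.25 (IV):
  [0→6]: (37.27+7.78)/2 × 6 = 135.15
  [6→7]: (7.78+6.00)/2 × 1 = 6.89
  [7→7.25]: (6.00+5.62)/2 × 0.25 = 1.4525
  [7.25→9.25]: (5.62+3.33)/2 × 2 = 8.95
  Sum = 152.4425 mg/L·h
IV tail: 3.33/0.261 = 12.759; AUC_iv,0→∞ = 152.4425 + 12.759 = 165.2015 mg/L·h
Trapezoidal AUC_0→3 (oral solution):
  [0→0.5]: (0.00+29.64)/2 × 0.5 = 7.41
  [0.5→1]: (29.64+39.06)/2 × 0.5 = 17.175
  [1→3]: (39.06+30.48)/2 × 2 = 69.54
  Sum = 94.125 mg/L·h
oral solution tail: 30.48/0.261 = 116.782; AUC_ev,0→∞ = 94.125 + 116.782 = 210.907 mg/L·h
F = (AUC_ev/D_ev)/(AUC_iv/D_iv) = (210.907/7.5)/(165.2015/5) = 28.1209/33.0403 = 0.8511

F = 0.851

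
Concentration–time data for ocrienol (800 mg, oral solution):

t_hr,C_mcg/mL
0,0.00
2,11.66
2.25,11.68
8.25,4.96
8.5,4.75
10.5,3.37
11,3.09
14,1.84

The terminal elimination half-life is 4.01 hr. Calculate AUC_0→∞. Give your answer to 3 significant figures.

Trapezoidal AUC_0→14:
  [0→2]: (0.00+11.66)/2 × 2 = 11.66
  [2→2.25]: (11.66+11.68)/2 × 0.25 = 2.9175
  [2.25→8.25]: (11.68+4.96)/2 × 6 = 49.92
  [8.25→8.5]: (4.96+4.75)/2 × 0.25 = 1.21375
  [8.5→10.5]: (4.75+3.37)/2 × 2 = 8.12
  [10.5→11]: (3.37+3.09)/2 × 0.5 = 1.615
  [11→14]: (3.09+1.84)/2 × 3 = 7.395
  Sum = 82.84125 mcg/mL·hr
k_e = ln2 / t½ = 0.693147 / 4.01 = 0.1729 hr^-1
Extrapolated tail: C_last / k_e = 1.84 / 0.1729 = 10.642
AUC_0→∞ = 82.84125 + 10.642 = 93.48325 mcg/mL·hr

AUC = 93.5 mcg/mL·hr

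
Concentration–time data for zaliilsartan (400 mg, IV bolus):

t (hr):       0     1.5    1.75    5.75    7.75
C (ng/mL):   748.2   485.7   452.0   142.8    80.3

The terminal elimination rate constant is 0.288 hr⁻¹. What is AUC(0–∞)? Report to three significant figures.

Trapezoidal AUC_0→7.75:
  [0→1.5]: (748.2+485.7)/2 × 1.5 = 925.425
  [1.5→1.75]: (485.7+452.0)/2 × 0.25 = 117.2125
  [1.75→5.75]: (452.0+142.8)/2 × 4 = 1189.6
  [5.75→7.75]: (142.8+80.3)/2 × 2 = 223.1
  Sum = 2455.3375 ng/mL·hr
Extrapolated tail: C_last / k_e = 80.3 / 0.288 = 278.819
AUC_0→∞ = 2455.3375 + 278.819 = 2734.1565 ng/mL·hr

AUC = 2730 ng/mL·hr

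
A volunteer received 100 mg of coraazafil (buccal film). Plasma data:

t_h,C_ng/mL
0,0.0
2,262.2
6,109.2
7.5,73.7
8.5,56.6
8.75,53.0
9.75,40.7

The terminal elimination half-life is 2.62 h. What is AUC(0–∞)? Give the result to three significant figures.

AUC = 1420 ng/mL·h

Trapezoidal AUC_0→9.75:
  [0→2]: (0.0+262.2)/2 × 2 = 262.2
  [2→6]: (262.2+109.2)/2 × 4 = 742.8
  [6→7.5]: (109.2+73.7)/2 × 1.5 = 137.175
  [7.5→8.5]: (73.7+56.6)/2 × 1 = 65.15
  [8.5→8.75]: (56.6+53.0)/2 × 0.25 = 13.7
  [8.75→9.75]: (53.0+40.7)/2 × 1 = 46.85
  Sum = 1267.875 ng/mL·h
k_e = ln2 / t½ = 0.693147 / 2.62 = 0.2646 h^-1
Extrapolated tail: C_last / k_e = 40.7 / 0.2646 = 153.817
AUC_0→∞ = 1267.875 + 153.817 = 1421.692 ng/mL·h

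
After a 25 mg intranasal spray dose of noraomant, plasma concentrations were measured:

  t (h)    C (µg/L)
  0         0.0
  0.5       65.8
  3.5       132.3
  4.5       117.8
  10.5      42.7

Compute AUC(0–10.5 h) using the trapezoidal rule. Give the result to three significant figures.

Trapezoidal AUC_0→10.5:
  [0→0.5]: (0.0+65.8)/2 × 0.5 = 16.45
  [0.5→3.5]: (65.8+132.3)/2 × 3 = 297.15
  [3.5→4.5]: (132.3+117.8)/2 × 1 = 125.05
  [4.5→10.5]: (117.8+42.7)/2 × 6 = 481.5
  Sum = 920.15 µg/L·h

AUC = 920 µg/L·h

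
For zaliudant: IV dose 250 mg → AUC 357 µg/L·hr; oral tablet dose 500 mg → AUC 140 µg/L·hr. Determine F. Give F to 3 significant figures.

F = 0.196

F = (AUC_ev / D_ev) / (AUC_iv / D_iv)
  = (140/500) / (357/250)
  = 0.28 / 1.428 = 0.1961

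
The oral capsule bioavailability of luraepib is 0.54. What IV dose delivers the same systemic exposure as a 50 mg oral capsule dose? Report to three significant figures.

Systemic exposure from an extravascular dose = F × D_ev, so the equivalent IV dose is F × D_ev.
D_iv = F × D_ev = 0.54 × 50 = 27 mg

D_iv = 27.0 mg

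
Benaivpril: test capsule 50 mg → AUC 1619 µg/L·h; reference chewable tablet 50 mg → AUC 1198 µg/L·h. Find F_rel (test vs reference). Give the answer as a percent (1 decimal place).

F_rel = 135.1%

F_rel = (AUC_test/D_test) / (AUC_ref/D_ref)
      = (1619/50) / (1198/50)
      = 32.38 / 23.96 = 1.3514 = 135.14%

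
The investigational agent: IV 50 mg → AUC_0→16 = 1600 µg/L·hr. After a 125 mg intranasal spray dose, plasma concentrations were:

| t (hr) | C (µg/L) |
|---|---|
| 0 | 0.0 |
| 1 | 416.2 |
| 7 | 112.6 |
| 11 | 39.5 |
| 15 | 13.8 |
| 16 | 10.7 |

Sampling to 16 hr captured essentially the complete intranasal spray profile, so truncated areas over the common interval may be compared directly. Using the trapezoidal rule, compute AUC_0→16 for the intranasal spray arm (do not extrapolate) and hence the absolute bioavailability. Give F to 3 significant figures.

F = 0.554

Trapezoidal AUC_0→16 (intranasal spray):
  [0→1]: (0.0+416.2)/2 × 1 = 208.1
  [1→7]: (416.2+112.6)/2 × 6 = 1586.4
  [7→11]: (112.6+39.5)/2 × 4 = 304.2
  [11→15]: (39.5+13.8)/2 × 4 = 106.6
  [15→16]: (13.8+10.7)/2 × 1 = 12.25
  Sum = 2217.55 µg/L·hr
F = (AUC_ev/D_ev)/(AUC_iv/D_iv) = (2217.55/125)/(1600/50) = 17.7404/32 = 0.5544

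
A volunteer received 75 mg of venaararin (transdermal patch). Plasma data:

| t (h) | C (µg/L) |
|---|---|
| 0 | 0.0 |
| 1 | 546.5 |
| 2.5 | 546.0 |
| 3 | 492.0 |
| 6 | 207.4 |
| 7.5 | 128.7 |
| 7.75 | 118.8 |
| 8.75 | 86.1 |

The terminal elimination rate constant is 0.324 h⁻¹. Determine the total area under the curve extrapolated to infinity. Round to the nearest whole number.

AUC = 3052 µg/L·h

Trapezoidal AUC_0→8.75:
  [0→1]: (0.0+546.5)/2 × 1 = 273.25
  [1→2.5]: (546.5+546.0)/2 × 1.5 = 819.375
  [2.5→3]: (546.0+492.0)/2 × 0.5 = 259.5
  [3→6]: (492.0+207.4)/2 × 3 = 1049.1
  [6→7.5]: (207.4+128.7)/2 × 1.5 = 252.075
  [7.5→7.75]: (128.7+118.8)/2 × 0.25 = 30.9375
  [7.75→8.75]: (118.8+86.1)/2 × 1 = 102.45
  Sum = 2786.6875 µg/L·h
Extrapolated tail: C_last / k_e = 86.1 / 0.324 = 265.741
AUC_0→∞ = 2786.6875 + 265.741 = 3052.4285 µg/L·h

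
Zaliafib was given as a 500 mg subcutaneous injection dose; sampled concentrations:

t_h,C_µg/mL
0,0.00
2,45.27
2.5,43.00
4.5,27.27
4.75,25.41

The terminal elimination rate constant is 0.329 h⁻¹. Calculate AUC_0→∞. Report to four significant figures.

AUC = 221.4 µg/mL·h

Trapezoidal AUC_0→4.75:
  [0→2]: (0.00+45.27)/2 × 2 = 45.27
  [2→2.5]: (45.27+43.00)/2 × 0.5 = 22.0675
  [2.5→4.5]: (43.00+27.27)/2 × 2 = 70.27
  [4.5→4.75]: (27.27+25.41)/2 × 0.25 = 6.585
  Sum = 144.1925 µg/mL·h
Extrapolated tail: C_last / k_e = 25.41 / 0.329 = 77.234
AUC_0→∞ = 144.1925 + 77.234 = 221.4265 µg/mL·h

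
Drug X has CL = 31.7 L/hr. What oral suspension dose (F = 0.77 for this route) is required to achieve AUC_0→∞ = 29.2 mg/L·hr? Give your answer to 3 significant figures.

Dose = CL × AUC_0→∞ / F
     = 31.7 × 29.2 / 0.77 = 1202.13 mg

Dose = 1200 mg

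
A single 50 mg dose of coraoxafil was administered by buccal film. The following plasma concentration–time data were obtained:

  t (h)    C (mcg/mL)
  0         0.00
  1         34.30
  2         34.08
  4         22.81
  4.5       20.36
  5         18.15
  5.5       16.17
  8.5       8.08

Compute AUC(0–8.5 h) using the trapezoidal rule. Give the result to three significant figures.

Trapezoidal AUC_0→8.5:
  [0→1]: (0.00+34.30)/2 × 1 = 17.15
  [1→2]: (34.30+34.08)/2 × 1 = 34.19
  [2→4]: (34.08+22.81)/2 × 2 = 56.89
  [4→4.5]: (22.81+20.36)/2 × 0.5 = 10.7925
  [4.5→5]: (20.36+18.15)/2 × 0.5 = 9.6275
  [5→5.5]: (18.15+16.17)/2 × 0.5 = 8.58
  [5.5→8.5]: (16.17+8.08)/2 × 3 = 36.375
  Sum = 173.605 mcg/mL·h

AUC = 174 mcg/mL·h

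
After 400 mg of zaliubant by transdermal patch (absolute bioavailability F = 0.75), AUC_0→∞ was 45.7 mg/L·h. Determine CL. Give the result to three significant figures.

CL = F × Dose / AUC_0→∞
   = 0.75 × 400 / 45.7 = 6.56455 L/h

CL = 6.56 L/h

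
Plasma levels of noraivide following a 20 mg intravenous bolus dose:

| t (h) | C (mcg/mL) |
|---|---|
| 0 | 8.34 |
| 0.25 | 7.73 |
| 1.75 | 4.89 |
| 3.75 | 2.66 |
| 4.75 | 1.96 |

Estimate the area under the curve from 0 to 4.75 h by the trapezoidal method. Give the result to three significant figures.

AUC = 21.3 mcg/mL·h

Trapezoidal AUC_0→4.75:
  [0→0.25]: (8.34+7.73)/2 × 0.25 = 2.00875
  [0.25→1.75]: (7.73+4.89)/2 × 1.5 = 9.465
  [1.75→3.75]: (4.89+2.66)/2 × 2 = 7.55
  [3.75→4.75]: (2.66+1.96)/2 × 1 = 2.31
  Sum = 21.33375 mcg/mL·h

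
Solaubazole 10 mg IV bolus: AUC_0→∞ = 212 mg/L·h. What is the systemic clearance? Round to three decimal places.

CL = 0.047 L/h

CL = Dose_iv / AUC_0→∞
   = 10 / 212 = 0.0471698 L/h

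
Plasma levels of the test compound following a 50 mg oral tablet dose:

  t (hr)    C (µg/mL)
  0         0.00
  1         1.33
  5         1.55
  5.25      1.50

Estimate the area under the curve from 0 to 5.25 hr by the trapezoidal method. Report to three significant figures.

AUC = 6.81 µg/mL·hr

Trapezoidal AUC_0→5.25:
  [0→1]: (0.00+1.33)/2 × 1 = 0.665
  [1→5]: (1.33+1.55)/2 × 4 = 5.76
  [5→5.25]: (1.55+1.50)/2 × 0.25 = 0.38125
  Sum = 6.80625 µg/mL·hr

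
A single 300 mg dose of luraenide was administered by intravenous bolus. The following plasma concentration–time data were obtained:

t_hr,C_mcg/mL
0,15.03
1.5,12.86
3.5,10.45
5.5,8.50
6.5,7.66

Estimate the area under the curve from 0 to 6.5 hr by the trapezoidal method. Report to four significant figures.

Trapezoidal AUC_0→6.5:
  [0→1.5]: (15.03+12.86)/2 × 1.5 = 20.9175
  [1.5→3.5]: (12.86+10.45)/2 × 2 = 23.31
  [3.5→5.5]: (10.45+8.50)/2 × 2 = 18.95
  [5.5→6.5]: (8.50+7.66)/2 × 1 = 8.08
  Sum = 71.2575 mcg/mL·hr

AUC = 71.26 mcg/mL·hr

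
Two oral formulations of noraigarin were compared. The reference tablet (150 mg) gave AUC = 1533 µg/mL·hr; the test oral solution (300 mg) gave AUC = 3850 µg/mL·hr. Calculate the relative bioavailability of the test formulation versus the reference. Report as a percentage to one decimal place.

F_rel = (AUC_test/D_test) / (AUC_ref/D_ref)
      = (3850/300) / (1533/150)
      = 12.8333 / 10.22 = 1.2557 = 125.57%

F_rel = 125.6%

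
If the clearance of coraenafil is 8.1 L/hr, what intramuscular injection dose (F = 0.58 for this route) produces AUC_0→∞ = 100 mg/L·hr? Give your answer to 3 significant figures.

Dose = CL × AUC_0→∞ / F
     = 8.1 × 100 / 0.58 = 1396.55 mg

Dose = 1400 mg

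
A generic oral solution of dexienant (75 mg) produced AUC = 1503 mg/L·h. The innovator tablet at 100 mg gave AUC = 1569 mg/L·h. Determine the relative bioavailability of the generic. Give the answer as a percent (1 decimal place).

F_rel = 127.7%

F_rel = (AUC_test/D_test) / (AUC_ref/D_ref)
      = (1503/75) / (1569/100)
      = 20.04 / 15.69 = 1.2772 = 127.72%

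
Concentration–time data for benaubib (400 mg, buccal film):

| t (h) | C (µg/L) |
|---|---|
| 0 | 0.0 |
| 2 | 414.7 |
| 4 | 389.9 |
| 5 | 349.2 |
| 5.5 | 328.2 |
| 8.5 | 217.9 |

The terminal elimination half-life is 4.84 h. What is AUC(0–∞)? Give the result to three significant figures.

Trapezoidal AUC_0→8.5:
  [0→2]: (0.0+414.7)/2 × 2 = 414.7
  [2→4]: (414.7+389.9)/2 × 2 = 804.6
  [4→5]: (389.9+349.2)/2 × 1 = 369.55
  [5→5.5]: (349.2+328.2)/2 × 0.5 = 169.35
  [5.5→8.5]: (328.2+217.9)/2 × 3 = 819.15
  Sum = 2577.35 µg/L·h
k_e = ln2 / t½ = 0.693147 / 4.84 = 0.1432 h^-1
Extrapolated tail: C_last / k_e = 217.9 / 0.1432 = 1521.648
AUC_0→∞ = 2577.35 + 1521.648 = 4098.998 µg/L·h

AUC = 4100 µg/L·h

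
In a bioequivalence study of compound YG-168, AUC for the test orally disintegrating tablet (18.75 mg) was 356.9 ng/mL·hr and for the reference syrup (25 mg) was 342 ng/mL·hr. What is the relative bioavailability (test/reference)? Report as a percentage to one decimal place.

F_rel = 139.1%

F_rel = (AUC_test/D_test) / (AUC_ref/D_ref)
      = (356.9/18.75) / (342/25)
      = 19.0347 / 13.68 = 1.3914 = 139.14%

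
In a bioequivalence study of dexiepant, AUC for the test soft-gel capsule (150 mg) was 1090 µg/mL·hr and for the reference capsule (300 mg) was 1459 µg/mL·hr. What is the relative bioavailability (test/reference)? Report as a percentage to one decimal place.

F_rel = 149.4%

F_rel = (AUC_test/D_test) / (AUC_ref/D_ref)
      = (1090/150) / (1459/300)
      = 7.26667 / 4.86333 = 1.4942 = 149.42%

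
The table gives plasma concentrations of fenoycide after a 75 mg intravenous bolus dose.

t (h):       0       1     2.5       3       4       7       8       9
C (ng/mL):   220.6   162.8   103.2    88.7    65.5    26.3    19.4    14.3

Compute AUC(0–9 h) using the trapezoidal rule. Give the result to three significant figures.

Trapezoidal AUC_0→9:
  [0→1]: (220.6+162.8)/2 × 1 = 191.7
  [1→2.5]: (162.8+103.2)/2 × 1.5 = 199.5
  [2.5→3]: (103.2+88.7)/2 × 0.5 = 47.975
  [3→4]: (88.7+65.5)/2 × 1 = 77.1
  [4→7]: (65.5+26.3)/2 × 3 = 137.7
  [7→8]: (26.3+19.4)/2 × 1 = 22.85
  [8→9]: (19.4+14.3)/2 × 1 = 16.85
  Sum = 693.675 ng/mL·h

AUC = 694 ng/mL·h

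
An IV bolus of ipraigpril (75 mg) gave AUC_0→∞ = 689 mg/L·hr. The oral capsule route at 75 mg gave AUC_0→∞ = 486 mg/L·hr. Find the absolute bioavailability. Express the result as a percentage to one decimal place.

F = (AUC_ev / D_ev) / (AUC_iv / D_iv)
  = (486/75) / (689/75)
  = 6.48 / 9.18667 = 0.7054
  = 70.54%

F = 70.5%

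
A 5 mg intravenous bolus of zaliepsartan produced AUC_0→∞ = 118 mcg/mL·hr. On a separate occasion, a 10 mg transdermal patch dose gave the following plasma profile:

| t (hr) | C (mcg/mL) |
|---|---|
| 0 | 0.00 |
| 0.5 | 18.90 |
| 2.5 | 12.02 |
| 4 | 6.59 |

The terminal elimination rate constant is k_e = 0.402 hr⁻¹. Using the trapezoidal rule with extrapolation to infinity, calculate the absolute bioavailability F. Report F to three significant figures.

Trapezoidal AUC_0→4 (transdermal patch):
  [0→0.5]: (0.00+18.90)/2 × 0.5 = 4.725
  [0.5→2.5]: (18.90+12.02)/2 × 2 = 30.92
  [2.5→4]: (12.02+6.59)/2 × 1.5 = 13.9575
  Sum = 49.6025 mcg/mL·hr
Tail: C_last/k_e = 6.59/0.402 = 16.393
AUC_0→∞ (transdermal patch) = 49.6025 + 16.393 = 65.9955 mcg/mL·hr
F = (AUC_ev/D_ev)/(AUC_iv/D_iv) = (65.9955/10)/(118/5) = 6.59955/23.6 = 0.2796

F = 0.280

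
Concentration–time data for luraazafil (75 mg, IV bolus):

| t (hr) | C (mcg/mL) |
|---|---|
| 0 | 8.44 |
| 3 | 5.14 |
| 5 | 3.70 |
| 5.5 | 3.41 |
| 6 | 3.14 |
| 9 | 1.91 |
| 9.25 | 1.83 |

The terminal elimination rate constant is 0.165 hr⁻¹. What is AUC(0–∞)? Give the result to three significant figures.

Trapezoidal AUC_0→9.25:
  [0→3]: (8.44+5.14)/2 × 3 = 20.37
  [3→5]: (5.14+3.70)/2 × 2 = 8.84
  [5→5.5]: (3.70+3.41)/2 × 0.5 = 1.7775
  [5.5→6]: (3.41+3.14)/2 × 0.5 = 1.6375
  [6→9]: (3.14+1.91)/2 × 3 = 7.575
  [9→9.25]: (1.91+1.83)/2 × 0.25 = 0.4675
  Sum = 40.6675 mcg/mL·hr
Extrapolated tail: C_last / k_e = 1.83 / 0.165 = 11.091
AUC_0→∞ = 40.6675 + 11.091 = 51.7585 mcg/mL·hr

AUC = 51.8 mcg/mL·hr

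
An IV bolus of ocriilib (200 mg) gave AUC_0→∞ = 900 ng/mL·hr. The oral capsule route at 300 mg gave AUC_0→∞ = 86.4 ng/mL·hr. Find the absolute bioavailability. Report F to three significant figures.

F = (AUC_ev / D_ev) / (AUC_iv / D_iv)
  = (86.4/300) / (900/200)
  = 0.288 / 4.5 = 0.0640

F = 0.0640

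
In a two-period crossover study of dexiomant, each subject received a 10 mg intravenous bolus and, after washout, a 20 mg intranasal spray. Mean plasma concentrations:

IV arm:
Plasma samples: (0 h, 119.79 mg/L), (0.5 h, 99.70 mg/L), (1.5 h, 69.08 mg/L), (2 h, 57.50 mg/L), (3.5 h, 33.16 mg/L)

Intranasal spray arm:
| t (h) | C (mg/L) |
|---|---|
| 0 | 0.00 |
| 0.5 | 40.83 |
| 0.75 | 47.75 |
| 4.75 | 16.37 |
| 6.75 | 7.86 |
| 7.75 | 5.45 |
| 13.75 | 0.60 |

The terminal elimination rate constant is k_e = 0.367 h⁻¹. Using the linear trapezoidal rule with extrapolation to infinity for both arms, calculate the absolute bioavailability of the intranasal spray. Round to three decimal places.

Trapezoidal AUC_0→3.5 (IV):
  [0→0.5]: (119.79+99.70)/2 × 0.5 = 54.8725
  [0.5→1.5]: (99.70+69.08)/2 × 1 = 84.39
  [1.5→2]: (69.08+57.50)/2 × 0.5 = 31.645
  [2→3.5]: (57.50+33.16)/2 × 1.5 = 67.995
  Sum = 238.9025 mg/L·h
IV tail: 33.16/0.367 = 90.354; AUC_iv,0→∞ = 238.9025 + 90.354 = 329.2565 mg/L·h
Trapezoidal AUC_0→13.75 (intranasal spray):
  [0→0.5]: (0.00+40.83)/2 × 0.5 = 10.2075
  [0.5→0.75]: (40.83+47.75)/2 × 0.25 = 11.0725
  [0.75→4.75]: (47.75+16.37)/2 × 4 = 128.24
  [4.75→6.75]: (16.37+7.86)/2 × 2 = 24.23
  [6.75→7.75]: (7.86+5.45)/2 × 1 = 6.655
  [7.75→13.75]: (5.45+0.60)/2 × 6 = 18.15
  Sum = 198.555 mg/L·h
intranasal spray tail: 0.60/0.367 = 1.635; AUC_ev,0→∞ = 198.555 + 1.635 = 200.19 mg/L·h
F = (AUC_ev/D_ev)/(AUC_iv/D_iv) = (200.19/20)/(329.2565/10) = 10.0095/32.92565 = 0.3040

F = 0.304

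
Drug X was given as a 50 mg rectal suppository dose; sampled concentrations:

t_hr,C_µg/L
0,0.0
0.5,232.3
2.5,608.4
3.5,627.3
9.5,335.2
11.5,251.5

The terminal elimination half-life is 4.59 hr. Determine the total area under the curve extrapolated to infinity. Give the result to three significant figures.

Trapezoidal AUC_0→11.5:
  [0→0.5]: (0.0+232.3)/2 × 0.5 = 58.075
  [0.5→2.5]: (232.3+608.4)/2 × 2 = 840.7
  [2.5→3.5]: (608.4+627.3)/2 × 1 = 617.85
  [3.5→9.5]: (627.3+335.2)/2 × 6 = 2887.5
  [9.5→11.5]: (335.2+251.5)/2 × 2 = 586.7
  Sum = 4990.825 µg/L·hr
k_e = ln2 / t½ = 0.693147 / 4.59 = 0.1510 hr^-1
Extrapolated tail: C_last / k_e = 251.5 / 0.151 = 1665.563
AUC_0→∞ = 4990.825 + 1665.563 = 6656.388 µg/L·hr

AUC = 6660 µg/L·hr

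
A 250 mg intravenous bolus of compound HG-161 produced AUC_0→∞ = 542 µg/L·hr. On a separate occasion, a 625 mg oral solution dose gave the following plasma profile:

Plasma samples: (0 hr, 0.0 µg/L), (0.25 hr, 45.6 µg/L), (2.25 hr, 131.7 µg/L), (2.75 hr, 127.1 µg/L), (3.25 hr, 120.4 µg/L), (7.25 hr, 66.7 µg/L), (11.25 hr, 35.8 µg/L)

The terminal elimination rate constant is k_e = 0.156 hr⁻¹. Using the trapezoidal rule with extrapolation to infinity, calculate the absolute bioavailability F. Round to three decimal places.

F = 0.825

Trapezoidal AUC_0→11.25 (oral solution):
  [0→0.25]: (0.0+45.6)/2 × 0.25 = 5.7
  [0.25→2.25]: (45.6+131.7)/2 × 2 = 177.3
  [2.25→2.75]: (131.7+127.1)/2 × 0.5 = 64.7
  [2.75→3.25]: (127.1+120.4)/2 × 0.5 = 61.875
  [3.25→7.25]: (120.4+66.7)/2 × 4 = 374.2
  [7.25→11.25]: (66.7+35.8)/2 × 4 = 205.0
  Sum = 888.775 µg/L·hr
Tail: C_last/k_e = 35.8/0.156 = 229.487
AUC_0→∞ (oral solution) = 888.775 + 229.487 = 1118.262 µg/L·hr
F = (AUC_ev/D_ev)/(AUC_iv/D_iv) = (1118.262/625)/(542/250) = 1.7892192/2.168 = 0.8253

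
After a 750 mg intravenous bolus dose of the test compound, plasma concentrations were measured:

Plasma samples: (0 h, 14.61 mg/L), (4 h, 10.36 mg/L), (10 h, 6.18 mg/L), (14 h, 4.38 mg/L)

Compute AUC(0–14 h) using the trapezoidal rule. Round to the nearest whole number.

Trapezoidal AUC_0→14:
  [0→4]: (14.61+10.36)/2 × 4 = 49.94
  [4→10]: (10.36+6.18)/2 × 6 = 49.62
  [10→14]: (6.18+4.38)/2 × 4 = 21.12
  Sum = 120.68 mg/L·h

AUC = 121 mg/L·h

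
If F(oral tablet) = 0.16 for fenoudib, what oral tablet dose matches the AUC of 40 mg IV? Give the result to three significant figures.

For equal systemic exposure: F × D_ev = D_iv
D_ev = D_iv / F = 40 / 0.16 = 250 mg

D_oral = 250 mg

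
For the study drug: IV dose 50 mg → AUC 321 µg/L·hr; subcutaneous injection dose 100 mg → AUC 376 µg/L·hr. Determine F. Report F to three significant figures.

F = 0.586

F = (AUC_ev / D_ev) / (AUC_iv / D_iv)
  = (376/100) / (321/50)
  = 3.76 / 6.42 = 0.5857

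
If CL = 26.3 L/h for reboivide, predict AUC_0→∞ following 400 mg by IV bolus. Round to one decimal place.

AUC = 15.2 mg/L·h

AUC_0→∞ = Dose_iv / CL
        = 400 / 26.3 = 15.2091 mg/L·h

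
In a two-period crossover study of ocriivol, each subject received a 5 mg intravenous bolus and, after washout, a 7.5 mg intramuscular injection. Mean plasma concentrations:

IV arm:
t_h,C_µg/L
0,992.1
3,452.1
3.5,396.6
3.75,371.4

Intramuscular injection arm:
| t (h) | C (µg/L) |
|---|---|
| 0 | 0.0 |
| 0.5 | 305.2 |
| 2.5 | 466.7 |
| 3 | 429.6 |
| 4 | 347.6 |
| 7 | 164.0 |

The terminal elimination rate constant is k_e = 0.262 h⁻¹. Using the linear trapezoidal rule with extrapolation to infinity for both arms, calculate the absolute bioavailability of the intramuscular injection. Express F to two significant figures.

F = 0.49

Trapezoidal AUC_0→3.75 (IV):
  [0→3]: (992.1+452.1)/2 × 3 = 2166.3
  [3→3.5]: (452.1+396.6)/2 × 0.5 = 212.175
  [3.5→3.75]: (396.6+371.4)/2 × 0.25 = 96.0
  Sum = 2474.475 µg/L·h
IV tail: 371.4/0.262 = 1417.557; AUC_iv,0→∞ = 2474.475 + 1417.557 = 3892.032 µg/L·h
Trapezoidal AUC_0→7 (intramuscular injection):
  [0→0.5]: (0.0+305.2)/2 × 0.5 = 76.3
  [0.5→2.5]: (305.2+466.7)/2 × 2 = 771.9
  [2.5→3]: (466.7+429.6)/2 × 0.5 = 224.075
  [3→4]: (429.6+347.6)/2 × 1 = 388.6
  [4→7]: (347.6+164.0)/2 × 3 = 767.4
  Sum = 2228.275 µg/L·h
intramuscular injection tail: 164.0/0.262 = 625.954; AUC_ev,0→∞ = 2228.275 + 625.954 = 2854.229 µg/L·h
F = (AUC_ev/D_ev)/(AUC_iv/D_iv) = (2854.229/7.5)/(3892.032/5) = 380.564/778.4064 = 0.4889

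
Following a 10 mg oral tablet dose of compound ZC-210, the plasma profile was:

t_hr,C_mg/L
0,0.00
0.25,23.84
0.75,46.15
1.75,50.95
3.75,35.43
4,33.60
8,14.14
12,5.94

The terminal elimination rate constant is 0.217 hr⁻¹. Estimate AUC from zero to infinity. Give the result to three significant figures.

AUC = 327 mg/L·hr

Trapezoidal AUC_0→12:
  [0→0.25]: (0.00+23.84)/2 × 0.25 = 2.98
  [0.25→0.75]: (23.84+46.15)/2 × 0.5 = 17.4975
  [0.75→1.75]: (46.15+50.95)/2 × 1 = 48.55
  [1.75→3.75]: (50.95+35.43)/2 × 2 = 86.38
  [3.75→4]: (35.43+33.60)/2 × 0.25 = 8.62875
  [4→8]: (33.60+14.14)/2 × 4 = 95.48
  [8→12]: (14.14+5.94)/2 × 4 = 40.16
  Sum = 299.67625 mg/L·hr
Extrapolated tail: C_last / k_e = 5.94 / 0.217 = 27.373
AUC_0→∞ = 299.67625 + 27.373 = 327.04925 mg/L·hr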